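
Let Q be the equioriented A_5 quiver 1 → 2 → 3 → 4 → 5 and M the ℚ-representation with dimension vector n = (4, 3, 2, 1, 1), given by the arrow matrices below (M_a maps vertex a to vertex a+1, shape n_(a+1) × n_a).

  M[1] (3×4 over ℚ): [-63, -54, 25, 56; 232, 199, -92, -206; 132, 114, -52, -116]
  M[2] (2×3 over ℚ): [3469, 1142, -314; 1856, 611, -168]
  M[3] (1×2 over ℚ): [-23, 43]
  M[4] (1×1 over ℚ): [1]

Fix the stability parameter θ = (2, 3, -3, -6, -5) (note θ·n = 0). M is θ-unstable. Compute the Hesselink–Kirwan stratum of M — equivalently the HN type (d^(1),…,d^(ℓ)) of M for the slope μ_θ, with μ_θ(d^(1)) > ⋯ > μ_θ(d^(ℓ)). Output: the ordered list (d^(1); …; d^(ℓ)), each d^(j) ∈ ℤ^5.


Barcode: M ≅ I[1,1]^2, I[1,3], I[1,5], I[2,2]. HN layers by μ_θ (4 steps, strictly decreasing):
  μ^(1)=3; μ^(2)=2; μ^(3)=2/3; μ^(4)=-9/5

((0, 1, 0, 0, 0); (2, 0, 0, 0, 0); (1, 1, 1, 0, 0); (1, 1, 1, 1, 1))


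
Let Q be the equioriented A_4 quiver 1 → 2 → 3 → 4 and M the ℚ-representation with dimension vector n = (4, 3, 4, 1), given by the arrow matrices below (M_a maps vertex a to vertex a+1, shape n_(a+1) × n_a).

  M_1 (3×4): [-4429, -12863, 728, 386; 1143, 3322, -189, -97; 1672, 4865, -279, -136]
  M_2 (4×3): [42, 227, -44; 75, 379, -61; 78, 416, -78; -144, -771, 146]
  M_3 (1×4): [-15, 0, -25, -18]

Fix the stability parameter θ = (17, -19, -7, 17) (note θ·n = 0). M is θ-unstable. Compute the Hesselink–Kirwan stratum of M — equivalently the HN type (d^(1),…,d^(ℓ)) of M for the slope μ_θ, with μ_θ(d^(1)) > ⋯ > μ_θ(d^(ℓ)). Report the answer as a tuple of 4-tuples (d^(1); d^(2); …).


Interval decomposition of M: I[1,1], I[1,2], I[1,3], I[1,4], I[3,3]^2.
HN type (ℓ=4): μ^(1)=17; μ^(2)=-1; μ^(3)=-3; μ^(4)=-7

((1, 0, 0, 1); (1, 1, 0, 0); (2, 2, 2, 0); (0, 0, 2, 0))


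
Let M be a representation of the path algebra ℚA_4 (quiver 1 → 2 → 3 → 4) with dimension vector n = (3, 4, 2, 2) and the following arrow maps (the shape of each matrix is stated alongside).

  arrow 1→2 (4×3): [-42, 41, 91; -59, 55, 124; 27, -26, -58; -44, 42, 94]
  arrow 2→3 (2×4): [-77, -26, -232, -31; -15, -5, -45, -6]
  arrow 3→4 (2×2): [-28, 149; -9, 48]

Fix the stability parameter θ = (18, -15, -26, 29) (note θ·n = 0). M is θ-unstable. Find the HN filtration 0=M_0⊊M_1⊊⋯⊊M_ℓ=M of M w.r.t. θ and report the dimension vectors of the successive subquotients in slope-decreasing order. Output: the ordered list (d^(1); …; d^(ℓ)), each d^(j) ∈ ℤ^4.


Barcode: M ≅ I[1,2], I[1,4]^2, I[2,2]. HN layers by μ_θ (4 steps, strictly decreasing):
  μ^(1)=29; μ^(2)=3/2; μ^(3)=-23/3; μ^(4)=-15

((0, 0, 0, 2); (1, 1, 0, 0); (2, 2, 2, 0); (0, 1, 0, 0))


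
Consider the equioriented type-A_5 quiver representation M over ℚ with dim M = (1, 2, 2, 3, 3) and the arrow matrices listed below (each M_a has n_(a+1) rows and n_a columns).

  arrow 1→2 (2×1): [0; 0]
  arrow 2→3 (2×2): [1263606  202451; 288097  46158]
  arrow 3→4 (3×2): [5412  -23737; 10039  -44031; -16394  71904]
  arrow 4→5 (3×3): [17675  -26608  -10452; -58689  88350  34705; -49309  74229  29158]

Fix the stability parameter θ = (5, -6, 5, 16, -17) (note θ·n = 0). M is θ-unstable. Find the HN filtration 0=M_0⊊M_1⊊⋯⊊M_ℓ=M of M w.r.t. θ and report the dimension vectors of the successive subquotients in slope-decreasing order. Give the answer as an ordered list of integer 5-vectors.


Via rank(M_{q-1}∘⋯∘M_p): M ≅ I[1,1], I[2,5]^2, I[4,5].
μ_θ-semistable layers: μ^(1)=5; μ^(2)=4/3; μ^(3)=-1/2; μ^(4)=-6

((1, 0, 0, 0, 0); (0, 0, 2, 2, 2); (0, 0, 0, 1, 1); (0, 2, 0, 0, 0))


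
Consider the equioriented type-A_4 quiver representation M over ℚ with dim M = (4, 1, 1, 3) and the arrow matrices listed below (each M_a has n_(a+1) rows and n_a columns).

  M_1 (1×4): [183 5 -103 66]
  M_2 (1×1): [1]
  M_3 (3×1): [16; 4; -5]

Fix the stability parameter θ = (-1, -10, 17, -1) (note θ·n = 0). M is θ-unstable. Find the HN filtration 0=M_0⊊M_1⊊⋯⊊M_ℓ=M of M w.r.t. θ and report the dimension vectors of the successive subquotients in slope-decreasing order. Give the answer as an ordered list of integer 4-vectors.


Via rank(M_{q-1}∘⋯∘M_p): M ≅ I[1,1]^3, I[1,4], I[4,4]^2.
μ_θ-semistable layers: μ^(1)=8; μ^(2)=-1; μ^(3)=-11/2

((0, 0, 1, 1); (3, 0, 0, 2); (1, 1, 0, 0))


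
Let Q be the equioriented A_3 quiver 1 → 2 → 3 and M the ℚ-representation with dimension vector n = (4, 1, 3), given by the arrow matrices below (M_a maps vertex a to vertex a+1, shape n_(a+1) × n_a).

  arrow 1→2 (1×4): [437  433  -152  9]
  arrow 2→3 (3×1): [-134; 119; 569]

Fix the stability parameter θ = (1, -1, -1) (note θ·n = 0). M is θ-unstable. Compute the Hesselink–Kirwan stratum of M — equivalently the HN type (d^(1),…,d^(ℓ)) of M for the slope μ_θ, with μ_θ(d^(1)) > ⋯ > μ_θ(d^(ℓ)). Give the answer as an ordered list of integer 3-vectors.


Interval decomposition of M: I[1,1]^3, I[1,3], I[3,3]^2.
HN type (ℓ=3): μ^(1)=1; μ^(2)=-1/3; μ^(3)=-1

((3, 0, 0); (1, 1, 1); (0, 0, 2))


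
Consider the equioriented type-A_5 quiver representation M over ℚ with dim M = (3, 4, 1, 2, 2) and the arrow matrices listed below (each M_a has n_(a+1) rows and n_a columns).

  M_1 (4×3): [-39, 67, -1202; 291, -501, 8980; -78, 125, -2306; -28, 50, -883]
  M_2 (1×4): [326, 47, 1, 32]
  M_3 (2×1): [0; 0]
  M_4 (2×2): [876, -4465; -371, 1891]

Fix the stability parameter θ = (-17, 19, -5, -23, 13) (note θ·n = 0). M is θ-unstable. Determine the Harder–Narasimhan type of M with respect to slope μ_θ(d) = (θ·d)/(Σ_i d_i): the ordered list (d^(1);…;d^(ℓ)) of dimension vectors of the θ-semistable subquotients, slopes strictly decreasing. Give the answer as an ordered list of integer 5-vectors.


Via rank(M_{q-1}∘⋯∘M_p): M ≅ I[1,2]^2, I[1,3], I[2,2], I[4,5]^2.
μ_θ-semistable layers: μ^(1)=19; μ^(2)=13; μ^(3)=7; μ^(4)=-17; μ^(5)=-23

((0, 3, 0, 0, 0); (0, 0, 0, 0, 2); (0, 1, 1, 0, 0); (3, 0, 0, 0, 0); (0, 0, 0, 2, 0))


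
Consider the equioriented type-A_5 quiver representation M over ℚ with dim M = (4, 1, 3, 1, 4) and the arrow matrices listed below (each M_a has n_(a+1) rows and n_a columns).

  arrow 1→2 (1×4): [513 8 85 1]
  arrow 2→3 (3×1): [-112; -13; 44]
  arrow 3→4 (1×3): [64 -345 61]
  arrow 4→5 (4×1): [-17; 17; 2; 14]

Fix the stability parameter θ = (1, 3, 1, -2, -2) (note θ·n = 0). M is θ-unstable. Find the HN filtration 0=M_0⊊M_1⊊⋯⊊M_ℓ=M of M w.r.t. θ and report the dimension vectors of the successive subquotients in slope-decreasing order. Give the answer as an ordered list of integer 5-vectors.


Barcode: M ≅ I[1,1]^3, I[1,5], I[3,3]^2, I[5,5]^3. HN layers by μ_θ (3 steps, strictly decreasing):
  μ^(1)=1; μ^(2)=1/5; μ^(3)=-2

((3, 0, 2, 0, 0); (1, 1, 1, 1, 1); (0, 0, 0, 0, 3))


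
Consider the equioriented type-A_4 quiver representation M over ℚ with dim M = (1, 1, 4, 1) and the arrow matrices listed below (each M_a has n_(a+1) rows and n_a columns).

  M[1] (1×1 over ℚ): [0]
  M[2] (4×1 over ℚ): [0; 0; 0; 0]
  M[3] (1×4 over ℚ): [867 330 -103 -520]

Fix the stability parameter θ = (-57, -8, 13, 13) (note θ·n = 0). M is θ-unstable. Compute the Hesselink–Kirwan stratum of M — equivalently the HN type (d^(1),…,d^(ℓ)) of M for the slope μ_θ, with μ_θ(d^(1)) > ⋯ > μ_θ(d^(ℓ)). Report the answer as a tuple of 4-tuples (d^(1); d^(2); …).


Via rank(M_{q-1}∘⋯∘M_p): M ≅ I[1,1], I[2,2], I[3,3]^3, I[3,4].
μ_θ-semistable layers: μ^(1)=13; μ^(2)=-8; μ^(3)=-57

((0, 0, 4, 1); (0, 1, 0, 0); (1, 0, 0, 0))


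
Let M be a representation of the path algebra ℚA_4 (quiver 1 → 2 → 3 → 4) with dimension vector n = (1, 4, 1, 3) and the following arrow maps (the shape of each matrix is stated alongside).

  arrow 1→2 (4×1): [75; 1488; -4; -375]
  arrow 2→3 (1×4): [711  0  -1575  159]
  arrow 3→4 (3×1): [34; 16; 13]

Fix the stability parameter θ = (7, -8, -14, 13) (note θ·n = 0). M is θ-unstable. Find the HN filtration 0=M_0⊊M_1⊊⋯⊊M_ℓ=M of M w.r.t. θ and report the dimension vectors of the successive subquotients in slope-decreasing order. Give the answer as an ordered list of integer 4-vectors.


Interval decomposition of M: I[1,2], I[2,2]^2, I[2,4], I[4,4]^2.
HN type (ℓ=4): μ^(1)=13; μ^(2)=-1/2; μ^(3)=-8; μ^(4)=-11

((0, 0, 0, 3); (1, 1, 0, 0); (0, 2, 0, 0); (0, 1, 1, 0))


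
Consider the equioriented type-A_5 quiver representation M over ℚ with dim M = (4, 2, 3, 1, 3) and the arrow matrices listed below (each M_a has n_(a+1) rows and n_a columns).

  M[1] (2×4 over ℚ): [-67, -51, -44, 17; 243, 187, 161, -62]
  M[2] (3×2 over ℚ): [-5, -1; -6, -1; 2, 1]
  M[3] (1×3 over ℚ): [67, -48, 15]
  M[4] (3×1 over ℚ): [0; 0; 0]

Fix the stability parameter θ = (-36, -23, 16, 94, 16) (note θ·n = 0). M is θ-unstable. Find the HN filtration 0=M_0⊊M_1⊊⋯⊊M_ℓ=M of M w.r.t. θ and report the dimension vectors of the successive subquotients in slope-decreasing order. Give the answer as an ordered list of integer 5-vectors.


Barcode: M ≅ I[1,1]^2, I[1,3], I[1,4], I[3,3], I[5,5]^3. HN layers by μ_θ (4 steps, strictly decreasing):
  μ^(1)=94; μ^(2)=16; μ^(3)=-23; μ^(4)=-36

((0, 0, 0, 1, 0); (0, 0, 3, 0, 3); (0, 2, 0, 0, 0); (4, 0, 0, 0, 0))


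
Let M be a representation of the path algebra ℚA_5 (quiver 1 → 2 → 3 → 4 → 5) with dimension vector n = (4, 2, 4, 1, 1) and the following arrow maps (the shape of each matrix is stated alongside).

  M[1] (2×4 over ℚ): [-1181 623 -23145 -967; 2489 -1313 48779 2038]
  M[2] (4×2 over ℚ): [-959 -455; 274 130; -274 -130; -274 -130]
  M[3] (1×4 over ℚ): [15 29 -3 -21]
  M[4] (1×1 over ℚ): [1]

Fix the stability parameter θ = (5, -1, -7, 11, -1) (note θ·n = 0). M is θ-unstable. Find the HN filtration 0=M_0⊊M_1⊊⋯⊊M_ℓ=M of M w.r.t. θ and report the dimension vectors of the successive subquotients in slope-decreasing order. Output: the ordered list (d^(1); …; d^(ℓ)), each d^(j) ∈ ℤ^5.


Barcode: M ≅ I[1,1]^2, I[1,2], I[1,5], I[3,3]^3. HN layers by μ_θ (4 steps, strictly decreasing):
  μ^(1)=5; μ^(2)=2; μ^(3)=-1; μ^(4)=-7

((2, 0, 0, 1, 1); (1, 1, 0, 0, 0); (1, 1, 1, 0, 0); (0, 0, 3, 0, 0))


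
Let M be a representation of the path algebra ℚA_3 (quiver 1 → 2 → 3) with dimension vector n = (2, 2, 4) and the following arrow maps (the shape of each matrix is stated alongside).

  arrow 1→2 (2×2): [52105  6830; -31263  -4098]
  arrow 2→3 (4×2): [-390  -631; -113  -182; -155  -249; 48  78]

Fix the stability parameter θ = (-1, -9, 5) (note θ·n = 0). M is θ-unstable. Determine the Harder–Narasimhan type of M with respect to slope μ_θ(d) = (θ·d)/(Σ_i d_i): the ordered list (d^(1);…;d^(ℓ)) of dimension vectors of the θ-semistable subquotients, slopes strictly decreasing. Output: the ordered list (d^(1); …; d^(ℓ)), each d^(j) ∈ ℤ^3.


Interval decomposition of M: I[1,1], I[1,3], I[2,3], I[3,3]^2.
HN type (ℓ=4): μ^(1)=5; μ^(2)=-1; μ^(3)=-5; μ^(4)=-9

((0, 0, 4); (1, 0, 0); (1, 1, 0); (0, 1, 0))


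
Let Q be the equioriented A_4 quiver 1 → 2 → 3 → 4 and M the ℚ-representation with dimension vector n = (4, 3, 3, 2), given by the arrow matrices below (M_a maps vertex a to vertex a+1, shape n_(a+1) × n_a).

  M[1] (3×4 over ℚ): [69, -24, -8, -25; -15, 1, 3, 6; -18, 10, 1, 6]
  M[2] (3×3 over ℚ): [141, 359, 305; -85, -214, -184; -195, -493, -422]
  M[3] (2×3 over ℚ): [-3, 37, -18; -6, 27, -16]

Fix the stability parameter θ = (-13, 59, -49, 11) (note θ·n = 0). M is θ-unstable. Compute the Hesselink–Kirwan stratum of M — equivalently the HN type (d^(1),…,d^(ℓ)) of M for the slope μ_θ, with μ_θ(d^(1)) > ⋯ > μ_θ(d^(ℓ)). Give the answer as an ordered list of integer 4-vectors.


Barcode: M ≅ I[1,1], I[1,3], I[1,4]^2. HN layers by μ_θ (3 steps, strictly decreasing):
  μ^(1)=11; μ^(2)=5; μ^(3)=-13

((0, 0, 0, 2); (0, 3, 3, 0); (4, 0, 0, 0))


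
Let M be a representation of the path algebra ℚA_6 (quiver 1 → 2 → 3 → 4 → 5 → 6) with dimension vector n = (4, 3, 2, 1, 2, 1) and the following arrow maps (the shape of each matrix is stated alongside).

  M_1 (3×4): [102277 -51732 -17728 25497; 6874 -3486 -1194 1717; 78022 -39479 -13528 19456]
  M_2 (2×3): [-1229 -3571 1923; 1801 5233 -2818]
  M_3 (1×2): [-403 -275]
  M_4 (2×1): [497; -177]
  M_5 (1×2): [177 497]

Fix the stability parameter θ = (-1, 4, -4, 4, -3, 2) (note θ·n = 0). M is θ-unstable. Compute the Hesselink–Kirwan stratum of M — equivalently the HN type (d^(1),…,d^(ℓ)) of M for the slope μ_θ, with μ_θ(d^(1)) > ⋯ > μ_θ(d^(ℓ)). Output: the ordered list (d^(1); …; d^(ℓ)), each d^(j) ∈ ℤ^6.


Interval decomposition of M: I[1,1], I[1,2], I[1,3], I[1,5], I[5,6].
HN type (ℓ=6): μ^(1)=4; μ^(2)=2; μ^(3)=1/2; μ^(4)=0; μ^(5)=-1; μ^(6)=-3

((0, 1, 0, 0, 0, 0); (0, 0, 0, 0, 0, 1); (0, 0, 0, 1, 1, 0); (0, 2, 2, 0, 0, 0); (4, 0, 0, 0, 0, 0); (0, 0, 0, 0, 1, 0))


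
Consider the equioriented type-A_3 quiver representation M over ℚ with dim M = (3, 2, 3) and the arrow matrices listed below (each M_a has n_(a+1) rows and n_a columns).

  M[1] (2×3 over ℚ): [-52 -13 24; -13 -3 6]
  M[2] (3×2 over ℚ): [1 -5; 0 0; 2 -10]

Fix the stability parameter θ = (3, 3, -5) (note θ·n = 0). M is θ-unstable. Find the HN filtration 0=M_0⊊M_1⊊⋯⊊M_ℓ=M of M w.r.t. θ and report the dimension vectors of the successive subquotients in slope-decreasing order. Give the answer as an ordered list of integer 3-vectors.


Via rank(M_{q-1}∘⋯∘M_p): M ≅ I[1,1], I[1,2], I[1,3], I[3,3]^2.
μ_θ-semistable layers: μ^(1)=3; μ^(2)=1/3; μ^(3)=-5

((2, 1, 0); (1, 1, 1); (0, 0, 2))


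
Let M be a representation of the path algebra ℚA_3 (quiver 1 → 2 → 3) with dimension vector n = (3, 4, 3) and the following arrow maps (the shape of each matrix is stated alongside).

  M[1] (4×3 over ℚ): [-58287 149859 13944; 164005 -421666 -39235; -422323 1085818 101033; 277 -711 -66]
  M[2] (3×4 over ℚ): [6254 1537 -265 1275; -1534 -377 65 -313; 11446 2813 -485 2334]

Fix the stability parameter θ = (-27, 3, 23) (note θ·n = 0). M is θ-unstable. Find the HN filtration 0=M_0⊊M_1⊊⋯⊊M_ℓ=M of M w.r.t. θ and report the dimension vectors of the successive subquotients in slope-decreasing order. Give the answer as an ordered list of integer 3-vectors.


Via rank(M_{q-1}∘⋯∘M_p): M ≅ I[1,2], I[1,3]^2, I[2,2], I[3,3].
μ_θ-semistable layers: μ^(1)=23; μ^(2)=3; μ^(3)=-27

((0, 0, 3); (0, 4, 0); (3, 0, 0))


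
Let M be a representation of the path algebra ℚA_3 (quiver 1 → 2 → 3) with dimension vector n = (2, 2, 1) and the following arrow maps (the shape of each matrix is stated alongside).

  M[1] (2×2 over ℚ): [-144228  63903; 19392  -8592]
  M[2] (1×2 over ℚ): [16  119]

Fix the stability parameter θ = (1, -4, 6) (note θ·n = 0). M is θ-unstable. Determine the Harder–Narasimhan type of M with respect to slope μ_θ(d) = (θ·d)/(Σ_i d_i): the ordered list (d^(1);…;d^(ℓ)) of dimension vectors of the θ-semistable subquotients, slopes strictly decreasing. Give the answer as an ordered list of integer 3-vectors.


Interval decomposition of M: I[1,1], I[1,2], I[2,3].
HN type (ℓ=4): μ^(1)=6; μ^(2)=1; μ^(3)=-3/2; μ^(4)=-4

((0, 0, 1); (1, 0, 0); (1, 1, 0); (0, 1, 0))


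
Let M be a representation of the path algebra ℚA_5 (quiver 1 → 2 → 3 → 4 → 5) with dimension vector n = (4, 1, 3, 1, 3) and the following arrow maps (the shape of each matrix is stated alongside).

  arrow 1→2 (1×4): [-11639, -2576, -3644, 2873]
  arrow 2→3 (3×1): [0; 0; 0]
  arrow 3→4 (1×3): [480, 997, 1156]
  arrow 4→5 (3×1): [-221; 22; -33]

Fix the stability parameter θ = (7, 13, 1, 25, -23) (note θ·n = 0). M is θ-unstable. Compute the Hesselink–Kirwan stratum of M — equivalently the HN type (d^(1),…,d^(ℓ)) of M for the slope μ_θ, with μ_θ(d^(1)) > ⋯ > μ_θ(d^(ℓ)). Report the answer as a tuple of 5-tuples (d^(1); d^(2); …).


Barcode: M ≅ I[1,1]^3, I[1,2], I[3,3]^2, I[3,5], I[5,5]^2. HN layers by μ_θ (4 steps, strictly decreasing):
  μ^(1)=13; μ^(2)=7; μ^(3)=1; μ^(4)=-23

((0, 1, 0, 0, 0); (4, 0, 0, 0, 0); (0, 0, 3, 1, 1); (0, 0, 0, 0, 2))


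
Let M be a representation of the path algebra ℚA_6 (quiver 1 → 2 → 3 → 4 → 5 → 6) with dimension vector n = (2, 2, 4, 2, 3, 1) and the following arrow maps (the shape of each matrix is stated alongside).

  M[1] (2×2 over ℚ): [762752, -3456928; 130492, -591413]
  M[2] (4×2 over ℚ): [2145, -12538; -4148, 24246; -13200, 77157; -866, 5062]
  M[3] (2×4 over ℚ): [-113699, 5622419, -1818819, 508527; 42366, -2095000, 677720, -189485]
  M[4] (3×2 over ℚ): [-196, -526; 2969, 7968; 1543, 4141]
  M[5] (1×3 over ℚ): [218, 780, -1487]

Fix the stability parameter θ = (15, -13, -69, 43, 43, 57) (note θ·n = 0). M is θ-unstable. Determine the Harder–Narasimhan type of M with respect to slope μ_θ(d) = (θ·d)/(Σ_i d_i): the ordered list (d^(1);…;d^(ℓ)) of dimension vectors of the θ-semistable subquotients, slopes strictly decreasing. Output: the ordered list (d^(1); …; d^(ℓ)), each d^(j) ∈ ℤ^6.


Interval decomposition of M: I[1,1], I[1,6], I[2,5], I[3,3]^2, I[5,5].
HN type (ℓ=6): μ^(1)=57; μ^(2)=43; μ^(3)=15; μ^(4)=-67/3; μ^(5)=-41; μ^(6)=-69

((0, 0, 0, 0, 0, 1); (0, 0, 0, 2, 3, 0); (1, 0, 0, 0, 0, 0); (1, 1, 1, 0, 0, 0); (0, 1, 1, 0, 0, 0); (0, 0, 2, 0, 0, 0))


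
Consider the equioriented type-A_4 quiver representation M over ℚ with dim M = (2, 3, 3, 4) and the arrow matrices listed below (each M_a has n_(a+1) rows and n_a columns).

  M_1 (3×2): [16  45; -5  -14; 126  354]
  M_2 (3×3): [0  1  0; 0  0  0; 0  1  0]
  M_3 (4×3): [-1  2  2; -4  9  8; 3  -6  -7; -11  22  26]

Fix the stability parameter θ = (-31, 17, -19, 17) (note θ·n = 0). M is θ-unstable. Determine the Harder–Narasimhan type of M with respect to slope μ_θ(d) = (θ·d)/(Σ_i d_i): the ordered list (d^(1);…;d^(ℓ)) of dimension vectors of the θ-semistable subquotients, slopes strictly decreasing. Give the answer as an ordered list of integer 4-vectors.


Via rank(M_{q-1}∘⋯∘M_p): M ≅ I[1,2], I[1,4], I[2,2], I[3,4]^2, I[4,4].
μ_θ-semistable layers: μ^(1)=17; μ^(2)=-1; μ^(3)=-19; μ^(4)=-31

((0, 2, 0, 4); (0, 1, 1, 0); (0, 0, 2, 0); (2, 0, 0, 0))


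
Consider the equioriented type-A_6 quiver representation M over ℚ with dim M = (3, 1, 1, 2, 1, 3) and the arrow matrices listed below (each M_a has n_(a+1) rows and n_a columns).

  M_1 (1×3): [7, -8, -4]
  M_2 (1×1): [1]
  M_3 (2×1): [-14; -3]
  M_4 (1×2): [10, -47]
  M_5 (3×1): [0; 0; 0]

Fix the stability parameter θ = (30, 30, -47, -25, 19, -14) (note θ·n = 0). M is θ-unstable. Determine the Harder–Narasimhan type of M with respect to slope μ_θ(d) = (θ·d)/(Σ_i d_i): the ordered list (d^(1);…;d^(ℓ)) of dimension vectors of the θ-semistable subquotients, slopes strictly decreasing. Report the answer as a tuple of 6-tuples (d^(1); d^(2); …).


Via rank(M_{q-1}∘⋯∘M_p): M ≅ I[1,1]^2, I[1,5], I[4,4], I[6,6]^3.
μ_θ-semistable layers: μ^(1)=30; μ^(2)=19; μ^(3)=-3; μ^(4)=-14; μ^(5)=-25

((2, 0, 0, 0, 0, 0); (0, 0, 0, 0, 1, 0); (1, 1, 1, 1, 0, 0); (0, 0, 0, 0, 0, 3); (0, 0, 0, 1, 0, 0))


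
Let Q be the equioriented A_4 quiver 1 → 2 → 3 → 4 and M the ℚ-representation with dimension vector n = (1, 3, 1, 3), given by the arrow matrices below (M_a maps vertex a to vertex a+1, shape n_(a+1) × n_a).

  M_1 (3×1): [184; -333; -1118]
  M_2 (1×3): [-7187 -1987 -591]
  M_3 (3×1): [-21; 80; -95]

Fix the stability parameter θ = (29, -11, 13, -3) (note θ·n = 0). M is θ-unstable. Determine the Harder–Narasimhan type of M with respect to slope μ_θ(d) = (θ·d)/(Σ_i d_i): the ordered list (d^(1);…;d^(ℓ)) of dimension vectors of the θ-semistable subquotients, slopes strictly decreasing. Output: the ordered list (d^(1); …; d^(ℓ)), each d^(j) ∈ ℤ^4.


Barcode: M ≅ I[1,4], I[2,2]^2, I[4,4]^2. HN layers by μ_θ (3 steps, strictly decreasing):
  μ^(1)=7; μ^(2)=-3; μ^(3)=-11

((1, 1, 1, 1); (0, 0, 0, 2); (0, 2, 0, 0))


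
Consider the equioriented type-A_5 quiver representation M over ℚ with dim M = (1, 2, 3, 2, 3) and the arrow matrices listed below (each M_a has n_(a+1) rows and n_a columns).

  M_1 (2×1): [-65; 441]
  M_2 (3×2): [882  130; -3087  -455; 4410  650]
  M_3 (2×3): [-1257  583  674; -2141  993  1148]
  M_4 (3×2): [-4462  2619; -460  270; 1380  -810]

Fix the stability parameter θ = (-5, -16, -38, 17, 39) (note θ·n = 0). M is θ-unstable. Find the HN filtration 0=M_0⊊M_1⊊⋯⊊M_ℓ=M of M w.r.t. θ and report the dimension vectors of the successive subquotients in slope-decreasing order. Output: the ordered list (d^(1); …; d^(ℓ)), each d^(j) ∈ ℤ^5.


Interval decomposition of M: I[1,2], I[2,5], I[3,3], I[3,4], I[5,5]^2.
HN type (ℓ=5): μ^(1)=39; μ^(2)=17; μ^(3)=-21/2; μ^(4)=-27; μ^(5)=-38

((0, 0, 0, 0, 3); (0, 0, 0, 2, 0); (1, 1, 0, 0, 0); (0, 1, 1, 0, 0); (0, 0, 2, 0, 0))


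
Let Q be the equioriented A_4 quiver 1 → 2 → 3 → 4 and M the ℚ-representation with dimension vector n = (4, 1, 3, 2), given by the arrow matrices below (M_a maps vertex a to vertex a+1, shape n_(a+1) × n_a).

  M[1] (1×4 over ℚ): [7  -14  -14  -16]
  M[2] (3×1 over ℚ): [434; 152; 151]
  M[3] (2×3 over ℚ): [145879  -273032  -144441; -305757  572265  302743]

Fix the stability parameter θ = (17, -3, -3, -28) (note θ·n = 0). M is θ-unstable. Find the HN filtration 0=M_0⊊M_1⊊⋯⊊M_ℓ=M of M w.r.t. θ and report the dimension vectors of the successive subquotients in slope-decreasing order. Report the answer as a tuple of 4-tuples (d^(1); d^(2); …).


Interval decomposition of M: I[1,1]^3, I[1,4], I[3,3], I[3,4].
HN type (ℓ=4): μ^(1)=17; μ^(2)=-3; μ^(3)=-17/4; μ^(4)=-31/2

((3, 0, 0, 0); (0, 0, 1, 0); (1, 1, 1, 1); (0, 0, 1, 1))


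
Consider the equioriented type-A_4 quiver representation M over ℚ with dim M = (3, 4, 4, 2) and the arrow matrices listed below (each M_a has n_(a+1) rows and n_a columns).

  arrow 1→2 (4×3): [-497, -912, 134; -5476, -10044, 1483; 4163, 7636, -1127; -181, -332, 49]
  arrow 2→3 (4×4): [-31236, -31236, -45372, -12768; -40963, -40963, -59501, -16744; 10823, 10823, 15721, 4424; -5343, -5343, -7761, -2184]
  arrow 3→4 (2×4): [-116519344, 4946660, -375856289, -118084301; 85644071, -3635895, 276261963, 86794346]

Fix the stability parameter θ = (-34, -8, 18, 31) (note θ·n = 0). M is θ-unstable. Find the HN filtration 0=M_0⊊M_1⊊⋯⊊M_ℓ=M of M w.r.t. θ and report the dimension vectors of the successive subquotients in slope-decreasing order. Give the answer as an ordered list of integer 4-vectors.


Barcode: M ≅ I[1,1], I[1,2]^2, I[2,2], I[2,3], I[3,3], I[3,4]^2. HN layers by μ_θ (4 steps, strictly decreasing):
  μ^(1)=31; μ^(2)=18; μ^(3)=-8; μ^(4)=-34

((0, 0, 0, 2); (0, 0, 4, 0); (0, 4, 0, 0); (3, 0, 0, 0))


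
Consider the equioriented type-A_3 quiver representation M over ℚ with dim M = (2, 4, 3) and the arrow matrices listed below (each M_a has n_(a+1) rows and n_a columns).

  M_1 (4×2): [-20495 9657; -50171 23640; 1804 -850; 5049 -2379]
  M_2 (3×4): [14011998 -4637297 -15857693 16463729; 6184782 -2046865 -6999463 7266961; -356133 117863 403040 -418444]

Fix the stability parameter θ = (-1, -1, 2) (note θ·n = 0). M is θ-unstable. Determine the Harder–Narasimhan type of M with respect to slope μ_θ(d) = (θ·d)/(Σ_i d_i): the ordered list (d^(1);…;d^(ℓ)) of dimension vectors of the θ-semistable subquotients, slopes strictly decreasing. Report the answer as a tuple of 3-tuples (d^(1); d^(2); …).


Barcode: M ≅ I[1,2], I[1,3], I[2,3]^2. HN layers by μ_θ (2 steps, strictly decreasing):
  μ^(1)=2; μ^(2)=-1

((0, 0, 3); (2, 4, 0))


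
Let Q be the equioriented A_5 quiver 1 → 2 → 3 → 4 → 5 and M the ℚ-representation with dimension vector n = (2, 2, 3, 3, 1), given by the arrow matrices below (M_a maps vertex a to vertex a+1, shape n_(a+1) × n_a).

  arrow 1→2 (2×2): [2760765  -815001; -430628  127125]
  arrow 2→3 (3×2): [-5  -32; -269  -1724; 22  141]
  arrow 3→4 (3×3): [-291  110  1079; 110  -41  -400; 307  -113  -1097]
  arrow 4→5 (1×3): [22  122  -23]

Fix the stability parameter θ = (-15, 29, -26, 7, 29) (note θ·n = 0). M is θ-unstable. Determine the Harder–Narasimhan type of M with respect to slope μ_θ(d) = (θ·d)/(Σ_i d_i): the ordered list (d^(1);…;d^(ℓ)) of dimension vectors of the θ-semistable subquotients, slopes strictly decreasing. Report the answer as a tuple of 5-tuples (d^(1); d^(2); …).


Via rank(M_{q-1}∘⋯∘M_p): M ≅ I[1,4], I[1,5], I[3,4].
μ_θ-semistable layers: μ^(1)=29; μ^(2)=7; μ^(3)=3/2; μ^(4)=-15; μ^(5)=-26

((0, 0, 0, 0, 1); (0, 0, 0, 3, 0); (0, 2, 2, 0, 0); (2, 0, 0, 0, 0); (0, 0, 1, 0, 0))


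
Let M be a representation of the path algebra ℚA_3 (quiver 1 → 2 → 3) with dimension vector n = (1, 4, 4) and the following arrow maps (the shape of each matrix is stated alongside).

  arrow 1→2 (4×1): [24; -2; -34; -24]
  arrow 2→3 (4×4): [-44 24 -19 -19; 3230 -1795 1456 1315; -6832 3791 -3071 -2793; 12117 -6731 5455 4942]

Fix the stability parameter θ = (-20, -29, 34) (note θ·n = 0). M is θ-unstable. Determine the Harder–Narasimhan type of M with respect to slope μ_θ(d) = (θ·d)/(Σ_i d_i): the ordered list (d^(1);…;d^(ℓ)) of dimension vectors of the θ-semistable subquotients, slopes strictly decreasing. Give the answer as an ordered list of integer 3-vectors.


Barcode: M ≅ I[1,3], I[2,3]^3. HN layers by μ_θ (3 steps, strictly decreasing):
  μ^(1)=34; μ^(2)=-49/2; μ^(3)=-29

((0, 0, 4); (1, 1, 0); (0, 3, 0))


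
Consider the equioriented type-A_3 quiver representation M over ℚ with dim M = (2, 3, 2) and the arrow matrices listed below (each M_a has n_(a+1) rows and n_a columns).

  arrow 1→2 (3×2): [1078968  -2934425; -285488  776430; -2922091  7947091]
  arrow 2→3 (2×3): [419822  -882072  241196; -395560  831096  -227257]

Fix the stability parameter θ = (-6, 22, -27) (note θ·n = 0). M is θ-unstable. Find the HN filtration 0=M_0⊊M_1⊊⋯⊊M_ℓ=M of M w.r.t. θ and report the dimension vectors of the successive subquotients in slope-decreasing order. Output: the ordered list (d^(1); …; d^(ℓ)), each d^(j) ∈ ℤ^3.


Interval decomposition of M: I[1,3]^2, I[2,2].
HN type (ℓ=3): μ^(1)=22; μ^(2)=-5/2; μ^(3)=-6

((0, 1, 0); (0, 2, 2); (2, 0, 0))


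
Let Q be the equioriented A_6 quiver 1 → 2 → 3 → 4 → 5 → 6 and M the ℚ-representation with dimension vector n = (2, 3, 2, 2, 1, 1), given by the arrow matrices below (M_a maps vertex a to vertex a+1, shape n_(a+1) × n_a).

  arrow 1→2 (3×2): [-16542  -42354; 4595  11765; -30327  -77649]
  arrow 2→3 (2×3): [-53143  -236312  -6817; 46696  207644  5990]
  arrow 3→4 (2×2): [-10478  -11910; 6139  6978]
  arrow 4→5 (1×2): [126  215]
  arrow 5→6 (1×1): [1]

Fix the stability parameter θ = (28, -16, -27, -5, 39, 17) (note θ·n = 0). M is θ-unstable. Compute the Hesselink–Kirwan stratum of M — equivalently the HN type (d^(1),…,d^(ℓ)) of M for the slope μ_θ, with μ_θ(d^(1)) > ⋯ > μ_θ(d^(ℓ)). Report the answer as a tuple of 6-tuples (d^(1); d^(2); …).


Via rank(M_{q-1}∘⋯∘M_p): M ≅ I[1,1], I[1,6], I[2,2], I[2,4].
μ_θ-semistable layers: μ^(1)=28; μ^(2)=-5; μ^(3)=-16; μ^(4)=-43/2

((1, 0, 0, 0, 1, 1); (1, 1, 1, 2, 0, 0); (0, 1, 0, 0, 0, 0); (0, 1, 1, 0, 0, 0))


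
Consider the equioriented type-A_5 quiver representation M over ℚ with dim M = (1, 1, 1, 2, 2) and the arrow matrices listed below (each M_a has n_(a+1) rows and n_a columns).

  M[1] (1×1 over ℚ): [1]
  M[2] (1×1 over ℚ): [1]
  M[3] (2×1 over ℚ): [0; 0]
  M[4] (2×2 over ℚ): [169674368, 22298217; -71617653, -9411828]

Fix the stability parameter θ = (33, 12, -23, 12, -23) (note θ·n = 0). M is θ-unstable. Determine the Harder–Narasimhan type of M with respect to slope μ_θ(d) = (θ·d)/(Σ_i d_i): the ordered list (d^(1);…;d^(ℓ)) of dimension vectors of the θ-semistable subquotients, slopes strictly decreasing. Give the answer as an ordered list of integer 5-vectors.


Barcode: M ≅ I[1,3], I[4,5]^2. HN layers by μ_θ (2 steps, strictly decreasing):
  μ^(1)=22/3; μ^(2)=-11/2

((1, 1, 1, 0, 0); (0, 0, 0, 2, 2))


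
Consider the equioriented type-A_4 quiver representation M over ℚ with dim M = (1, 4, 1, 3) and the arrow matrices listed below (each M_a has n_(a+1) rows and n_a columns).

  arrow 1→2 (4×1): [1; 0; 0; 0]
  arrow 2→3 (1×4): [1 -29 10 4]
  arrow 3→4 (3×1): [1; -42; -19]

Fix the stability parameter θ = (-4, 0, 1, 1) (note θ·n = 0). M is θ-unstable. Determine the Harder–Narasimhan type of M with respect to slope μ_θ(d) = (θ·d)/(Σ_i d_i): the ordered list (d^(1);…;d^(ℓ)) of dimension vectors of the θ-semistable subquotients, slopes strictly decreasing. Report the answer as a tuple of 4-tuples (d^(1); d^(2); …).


Barcode: M ≅ I[1,4], I[2,2]^3, I[4,4]^2. HN layers by μ_θ (3 steps, strictly decreasing):
  μ^(1)=1; μ^(2)=0; μ^(3)=-4

((0, 0, 1, 3); (0, 4, 0, 0); (1, 0, 0, 0))


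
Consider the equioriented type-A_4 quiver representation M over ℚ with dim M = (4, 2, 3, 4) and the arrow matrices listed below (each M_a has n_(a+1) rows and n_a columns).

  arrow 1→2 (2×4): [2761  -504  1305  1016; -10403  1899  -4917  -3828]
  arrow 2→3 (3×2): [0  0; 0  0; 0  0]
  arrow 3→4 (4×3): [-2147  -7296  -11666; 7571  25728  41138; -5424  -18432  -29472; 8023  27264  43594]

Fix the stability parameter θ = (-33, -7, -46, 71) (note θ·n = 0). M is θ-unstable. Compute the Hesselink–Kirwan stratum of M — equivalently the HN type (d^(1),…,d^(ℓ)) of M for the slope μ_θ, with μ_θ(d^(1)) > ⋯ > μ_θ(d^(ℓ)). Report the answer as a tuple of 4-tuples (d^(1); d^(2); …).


Interval decomposition of M: I[1,1]^2, I[1,2]^2, I[3,3]^2, I[3,4], I[4,4]^3.
HN type (ℓ=4): μ^(1)=71; μ^(2)=-7; μ^(3)=-33; μ^(4)=-46

((0, 0, 0, 4); (0, 2, 0, 0); (4, 0, 0, 0); (0, 0, 3, 0))


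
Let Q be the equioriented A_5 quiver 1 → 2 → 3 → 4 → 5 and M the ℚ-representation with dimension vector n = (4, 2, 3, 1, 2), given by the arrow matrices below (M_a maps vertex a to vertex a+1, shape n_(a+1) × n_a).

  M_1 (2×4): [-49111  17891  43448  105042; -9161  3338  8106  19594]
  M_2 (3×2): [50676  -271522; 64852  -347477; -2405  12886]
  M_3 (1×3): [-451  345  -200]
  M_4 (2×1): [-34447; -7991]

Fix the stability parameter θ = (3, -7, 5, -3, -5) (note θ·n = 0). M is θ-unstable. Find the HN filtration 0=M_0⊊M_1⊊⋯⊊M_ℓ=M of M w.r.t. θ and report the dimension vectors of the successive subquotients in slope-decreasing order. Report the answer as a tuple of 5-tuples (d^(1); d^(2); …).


Barcode: M ≅ I[1,1]^2, I[1,3], I[1,5], I[3,3], I[5,5]. HN layers by μ_θ (5 steps, strictly decreasing):
  μ^(1)=5; μ^(2)=3; μ^(3)=-1; μ^(4)=-2; μ^(5)=-5

((0, 0, 2, 0, 0); (2, 0, 0, 0, 0); (0, 0, 1, 1, 1); (2, 2, 0, 0, 0); (0, 0, 0, 0, 1))


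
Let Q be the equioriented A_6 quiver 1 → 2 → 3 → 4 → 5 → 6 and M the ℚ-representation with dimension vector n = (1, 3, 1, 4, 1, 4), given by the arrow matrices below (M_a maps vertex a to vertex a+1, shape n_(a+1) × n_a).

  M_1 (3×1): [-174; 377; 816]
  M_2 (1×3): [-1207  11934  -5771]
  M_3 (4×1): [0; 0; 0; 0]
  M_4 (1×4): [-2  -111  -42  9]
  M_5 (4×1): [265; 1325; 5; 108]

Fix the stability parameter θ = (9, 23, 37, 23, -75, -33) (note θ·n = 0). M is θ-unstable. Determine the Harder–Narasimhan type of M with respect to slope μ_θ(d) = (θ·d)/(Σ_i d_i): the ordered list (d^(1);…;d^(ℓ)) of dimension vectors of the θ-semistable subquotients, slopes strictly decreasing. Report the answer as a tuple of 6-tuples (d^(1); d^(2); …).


Barcode: M ≅ I[1,2], I[2,2], I[2,3], I[4,4]^3, I[4,6], I[6,6]^3. HN layers by μ_θ (5 steps, strictly decreasing):
  μ^(1)=37; μ^(2)=23; μ^(3)=9; μ^(4)=-85/3; μ^(5)=-33

((0, 0, 1, 0, 0, 0); (0, 3, 0, 3, 0, 0); (1, 0, 0, 0, 0, 0); (0, 0, 0, 1, 1, 1); (0, 0, 0, 0, 0, 3))


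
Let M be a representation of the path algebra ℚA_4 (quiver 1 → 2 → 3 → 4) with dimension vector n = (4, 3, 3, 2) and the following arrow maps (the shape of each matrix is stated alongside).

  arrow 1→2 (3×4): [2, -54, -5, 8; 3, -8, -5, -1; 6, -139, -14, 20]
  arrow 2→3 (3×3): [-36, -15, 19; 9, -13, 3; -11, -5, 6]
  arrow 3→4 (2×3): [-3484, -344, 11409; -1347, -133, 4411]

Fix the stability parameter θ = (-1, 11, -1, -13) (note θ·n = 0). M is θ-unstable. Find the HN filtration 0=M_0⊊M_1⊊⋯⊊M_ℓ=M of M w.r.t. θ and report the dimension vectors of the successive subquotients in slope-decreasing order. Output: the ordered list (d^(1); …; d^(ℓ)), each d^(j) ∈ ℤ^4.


Via rank(M_{q-1}∘⋯∘M_p): M ≅ I[1,1], I[1,3], I[1,4]^2.
μ_θ-semistable layers: μ^(1)=5; μ^(2)=-1

((0, 1, 1, 0); (4, 2, 2, 2))


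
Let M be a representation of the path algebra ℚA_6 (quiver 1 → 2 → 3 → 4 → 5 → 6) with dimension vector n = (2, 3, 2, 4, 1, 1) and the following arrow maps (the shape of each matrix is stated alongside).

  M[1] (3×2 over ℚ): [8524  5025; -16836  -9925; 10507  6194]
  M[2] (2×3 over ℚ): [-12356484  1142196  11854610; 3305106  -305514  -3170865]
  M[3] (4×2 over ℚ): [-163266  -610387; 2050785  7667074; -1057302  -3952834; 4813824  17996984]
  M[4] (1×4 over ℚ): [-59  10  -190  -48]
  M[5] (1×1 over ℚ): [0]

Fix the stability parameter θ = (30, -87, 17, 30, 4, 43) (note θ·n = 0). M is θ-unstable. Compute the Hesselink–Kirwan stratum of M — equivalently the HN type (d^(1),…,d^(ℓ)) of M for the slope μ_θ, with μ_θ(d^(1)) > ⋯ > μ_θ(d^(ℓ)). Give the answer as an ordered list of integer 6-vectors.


Barcode: M ≅ I[1,2], I[1,5], I[2,2], I[3,4], I[4,4]^2, I[6,6]. HN layers by μ_θ (5 steps, strictly decreasing):
  μ^(1)=43; μ^(2)=30; μ^(3)=17; μ^(4)=-57/2; μ^(5)=-87

((0, 0, 0, 0, 0, 1); (0, 0, 0, 3, 0, 0); (0, 0, 2, 1, 1, 0); (2, 2, 0, 0, 0, 0); (0, 1, 0, 0, 0, 0))


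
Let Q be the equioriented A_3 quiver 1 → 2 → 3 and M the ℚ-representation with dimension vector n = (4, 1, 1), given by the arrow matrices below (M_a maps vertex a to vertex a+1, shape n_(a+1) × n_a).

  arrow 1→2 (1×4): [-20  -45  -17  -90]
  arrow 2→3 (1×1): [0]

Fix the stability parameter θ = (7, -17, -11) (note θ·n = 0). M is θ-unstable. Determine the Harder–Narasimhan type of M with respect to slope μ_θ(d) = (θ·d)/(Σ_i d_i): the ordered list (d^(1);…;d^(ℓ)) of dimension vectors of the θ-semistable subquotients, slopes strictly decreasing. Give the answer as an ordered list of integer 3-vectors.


Interval decomposition of M: I[1,1]^3, I[1,2], I[3,3].
HN type (ℓ=3): μ^(1)=7; μ^(2)=-5; μ^(3)=-11

((3, 0, 0); (1, 1, 0); (0, 0, 1))


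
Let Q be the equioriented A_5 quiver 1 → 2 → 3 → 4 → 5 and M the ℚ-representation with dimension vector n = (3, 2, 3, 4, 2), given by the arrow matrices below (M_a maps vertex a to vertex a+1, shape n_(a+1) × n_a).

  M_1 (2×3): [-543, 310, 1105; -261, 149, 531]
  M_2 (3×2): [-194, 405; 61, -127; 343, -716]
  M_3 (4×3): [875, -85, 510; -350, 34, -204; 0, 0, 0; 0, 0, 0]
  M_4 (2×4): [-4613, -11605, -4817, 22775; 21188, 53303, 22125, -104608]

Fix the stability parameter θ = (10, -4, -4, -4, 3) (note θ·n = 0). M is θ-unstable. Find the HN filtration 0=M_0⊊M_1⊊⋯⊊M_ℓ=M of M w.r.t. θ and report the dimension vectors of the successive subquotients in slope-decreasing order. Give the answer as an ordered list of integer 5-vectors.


Interval decomposition of M: I[1,1], I[1,3], I[1,5], I[3,3], I[4,4]^2, I[4,5].
HN type (ℓ=5): μ^(1)=10; μ^(2)=3; μ^(3)=2/3; μ^(4)=-1/2; μ^(5)=-4

((1, 0, 0, 0, 0); (0, 0, 0, 0, 2); (1, 1, 1, 0, 0); (1, 1, 1, 1, 0); (0, 0, 1, 3, 0))


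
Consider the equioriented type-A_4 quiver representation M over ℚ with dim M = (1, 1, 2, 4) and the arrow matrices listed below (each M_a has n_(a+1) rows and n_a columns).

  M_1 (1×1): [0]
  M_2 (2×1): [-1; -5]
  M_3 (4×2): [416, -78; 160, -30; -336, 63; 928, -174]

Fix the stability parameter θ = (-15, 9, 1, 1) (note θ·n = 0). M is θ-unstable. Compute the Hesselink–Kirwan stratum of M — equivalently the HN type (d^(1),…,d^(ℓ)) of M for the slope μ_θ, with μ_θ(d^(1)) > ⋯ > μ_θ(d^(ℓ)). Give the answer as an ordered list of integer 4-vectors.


Via rank(M_{q-1}∘⋯∘M_p): M ≅ I[1,1], I[2,4], I[3,3], I[4,4]^3.
μ_θ-semistable layers: μ^(1)=11/3; μ^(2)=1; μ^(3)=-15

((0, 1, 1, 1); (0, 0, 1, 3); (1, 0, 0, 0))


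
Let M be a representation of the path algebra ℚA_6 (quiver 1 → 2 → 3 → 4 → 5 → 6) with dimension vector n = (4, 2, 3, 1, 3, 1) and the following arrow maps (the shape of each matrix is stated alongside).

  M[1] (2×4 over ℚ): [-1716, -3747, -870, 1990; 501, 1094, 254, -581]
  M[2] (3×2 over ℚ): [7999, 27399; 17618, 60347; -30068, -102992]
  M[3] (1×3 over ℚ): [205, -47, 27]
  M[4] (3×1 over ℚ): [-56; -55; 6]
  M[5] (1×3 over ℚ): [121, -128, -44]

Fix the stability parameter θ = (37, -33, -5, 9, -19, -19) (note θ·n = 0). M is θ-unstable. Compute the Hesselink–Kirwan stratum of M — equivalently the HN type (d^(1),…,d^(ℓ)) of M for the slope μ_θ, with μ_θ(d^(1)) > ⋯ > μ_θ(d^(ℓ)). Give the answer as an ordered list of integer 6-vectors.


Interval decomposition of M: I[1,1]^2, I[1,3], I[1,5], I[3,3], I[5,5], I[5,6].
HN type (ℓ=5): μ^(1)=37; μ^(2)=-1/3; μ^(3)=-11/5; μ^(4)=-5; μ^(5)=-19

((2, 0, 0, 0, 0, 0); (1, 1, 1, 0, 0, 0); (1, 1, 1, 1, 1, 0); (0, 0, 1, 0, 0, 0); (0, 0, 0, 0, 2, 1))


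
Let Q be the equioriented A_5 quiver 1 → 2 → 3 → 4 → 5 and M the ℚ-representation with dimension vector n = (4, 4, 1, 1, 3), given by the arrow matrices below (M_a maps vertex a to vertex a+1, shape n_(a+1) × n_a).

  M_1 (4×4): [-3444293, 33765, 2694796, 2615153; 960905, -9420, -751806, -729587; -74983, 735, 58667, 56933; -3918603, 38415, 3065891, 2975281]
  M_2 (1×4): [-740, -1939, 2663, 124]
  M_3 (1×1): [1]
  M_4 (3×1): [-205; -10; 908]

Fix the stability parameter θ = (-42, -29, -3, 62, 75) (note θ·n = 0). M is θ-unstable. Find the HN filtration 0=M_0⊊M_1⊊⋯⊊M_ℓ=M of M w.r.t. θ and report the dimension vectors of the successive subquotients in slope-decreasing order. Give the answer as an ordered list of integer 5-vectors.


Via rank(M_{q-1}∘⋯∘M_p): M ≅ I[1,1], I[1,2]^2, I[1,5], I[2,2], I[5,5]^2.
μ_θ-semistable layers: μ^(1)=75; μ^(2)=62; μ^(3)=-3; μ^(4)=-29; μ^(5)=-42

((0, 0, 0, 0, 3); (0, 0, 0, 1, 0); (0, 0, 1, 0, 0); (0, 4, 0, 0, 0); (4, 0, 0, 0, 0))


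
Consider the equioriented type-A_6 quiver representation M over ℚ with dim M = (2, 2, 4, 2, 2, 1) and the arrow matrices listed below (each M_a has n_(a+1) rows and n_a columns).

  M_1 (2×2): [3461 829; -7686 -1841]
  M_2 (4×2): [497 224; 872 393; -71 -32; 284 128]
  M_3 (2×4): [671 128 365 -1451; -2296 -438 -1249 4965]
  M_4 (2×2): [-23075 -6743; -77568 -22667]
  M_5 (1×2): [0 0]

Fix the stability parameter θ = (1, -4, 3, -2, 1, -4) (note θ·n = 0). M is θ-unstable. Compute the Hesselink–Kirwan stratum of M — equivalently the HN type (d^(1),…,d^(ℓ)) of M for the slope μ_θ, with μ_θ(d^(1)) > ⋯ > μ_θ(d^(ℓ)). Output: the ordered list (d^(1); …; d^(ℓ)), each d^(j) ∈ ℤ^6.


Interval decomposition of M: I[1,3], I[1,5], I[3,3], I[3,5], I[6,6].
HN type (ℓ=5): μ^(1)=3; μ^(2)=1; μ^(3)=1/2; μ^(4)=-3/2; μ^(5)=-4

((0, 0, 2, 0, 0, 0); (0, 0, 0, 0, 2, 0); (0, 0, 2, 2, 0, 0); (2, 2, 0, 0, 0, 0); (0, 0, 0, 0, 0, 1))


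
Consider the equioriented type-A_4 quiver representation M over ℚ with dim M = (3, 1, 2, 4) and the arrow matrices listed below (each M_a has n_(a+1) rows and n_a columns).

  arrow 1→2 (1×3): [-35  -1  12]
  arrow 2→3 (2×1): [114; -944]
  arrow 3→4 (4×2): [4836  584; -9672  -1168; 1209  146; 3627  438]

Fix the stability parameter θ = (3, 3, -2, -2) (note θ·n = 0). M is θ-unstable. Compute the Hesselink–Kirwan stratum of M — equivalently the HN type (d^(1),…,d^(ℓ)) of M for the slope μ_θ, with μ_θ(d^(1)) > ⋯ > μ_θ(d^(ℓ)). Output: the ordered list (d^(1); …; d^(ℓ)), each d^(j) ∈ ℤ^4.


Barcode: M ≅ I[1,1]^2, I[1,4], I[3,3], I[4,4]^3. HN layers by μ_θ (3 steps, strictly decreasing):
  μ^(1)=3; μ^(2)=1/2; μ^(3)=-2

((2, 0, 0, 0); (1, 1, 1, 1); (0, 0, 1, 3))
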